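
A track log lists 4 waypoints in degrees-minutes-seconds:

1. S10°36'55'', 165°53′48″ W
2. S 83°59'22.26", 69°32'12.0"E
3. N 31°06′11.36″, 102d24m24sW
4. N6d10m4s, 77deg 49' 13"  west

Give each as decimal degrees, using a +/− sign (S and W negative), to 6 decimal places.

Point 1:
  φ: 10° + 36/60 + 55/3600 = 10 + 0.600000 + 0.015278 = 10.6152778
  hemisphere S, so the sign is −
  Lon: 165 + 53/60 + 48/3600 = 165.8966667
  W ⇒ negate
Point 2:
  φ: 83 + 59/60 + 22.26/3600 = 83.9895167
  hemisphere S, so the sign is −
  Lon: 69 + 32/60 + 12/3600 = 69.5366667
  E → positive
Point 3:
  Lat: 31° + 6/60 + 11.36/3600 = 31 + 0.100000 + 0.003156 = 31.1031556
  N → positive
  λ: 24′ + 24″ = 24.40000′; 102 + 24.40000/60 = 102.4066667
  hemisphere W, so the sign is −
Point 4:
  φ: 6 + 10/60 + 4/3600 = 6.1677778
  N → positive
  λ: 77 + 49/60 + 13/3600 = 77.8202778
  W ⇒ negate

1. -10.615278, -165.896667
2. -83.989517, 69.536667
3. 31.103156, -102.406667
4. 6.167778, -77.820278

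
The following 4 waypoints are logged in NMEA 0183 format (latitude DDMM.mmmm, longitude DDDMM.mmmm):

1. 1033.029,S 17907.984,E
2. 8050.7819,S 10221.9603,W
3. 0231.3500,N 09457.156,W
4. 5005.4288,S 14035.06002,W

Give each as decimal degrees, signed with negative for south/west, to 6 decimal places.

1. -10.550483, 179.133067
2. -80.846365, -102.366005
3. 2.522500, -94.952600
4. -50.090480, -140.584334

Point 1:
  φ: degrees = first 2 digits = 10, minutes = 33.029; 10 + 33.029/60 = 10.5504833
  S ⇒ negate
  Longitude: split at 3 digits → 179° and 7.984′; 179 + 7.984/60 = 179.1330667
  E → positive
Point 2:
  Lat: degrees = first 2 digits = 80, minutes = 50.7819; 80 + 50.7819/60 = 80.8463650
  S → negative
  Longitude: degrees = first 3 digits = 102, minutes = 21.9603; 102 + 21.9603/60 = 102.3660050
  W → negative
Point 3:
  Latitude: split at 2 digits → 02° and 31.35′; 2 + 31.35/60 = 2.5225000
  N ⇒ keep positive
  Longitude: split at 3 digits → 094° and 57.156′; 94 + 57.156/60 = 94.9526000
  W ⇒ negate
Point 4:
  Latitude: split at 2 digits → 50° and 5.4288′; 50 + 5.4288/60 = 50.0904800
  S → negative
  Longitude: degrees = first 3 digits = 140, minutes = 35.06002; 140 + 35.06002/60 = 140.5843337
  hemisphere W, so the sign is −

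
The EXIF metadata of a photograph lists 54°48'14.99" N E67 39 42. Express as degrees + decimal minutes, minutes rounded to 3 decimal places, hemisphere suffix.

Latitude: 48 + 14.99/60 = 48.24983′
Lon: seconds/60 = 0.70000; minutes = 39 + 0.70000 = 39.70000

54° 48.250′ N, 67° 39.700′ E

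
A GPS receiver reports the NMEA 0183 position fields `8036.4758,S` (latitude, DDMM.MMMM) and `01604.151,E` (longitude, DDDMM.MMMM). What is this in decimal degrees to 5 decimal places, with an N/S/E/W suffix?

80.60793° S, 16.06918° E

Latitude: degrees = first 2 digits = 80, minutes = 36.4758; 80 + 36.4758/60 = 80.607930
Lon: split at 3 digits → 016° and 4.151′; 16 + 4.151/60 = 16.069183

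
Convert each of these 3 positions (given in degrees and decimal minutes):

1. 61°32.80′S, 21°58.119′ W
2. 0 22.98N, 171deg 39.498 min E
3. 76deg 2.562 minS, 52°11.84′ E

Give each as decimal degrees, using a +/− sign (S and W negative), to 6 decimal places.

Point 1:
  Latitude: 61 + 32.8/60 = 61.5466667
  hemisphere S, so the sign is −
  Longitude: 21 + 58.119/60 = 21.9686500
  hemisphere W, so the sign is −
Point 2:
  Lat: 22.98′ = 0.383000°; total 0.3830000
  N → positive
  Longitude: 39.498′ = 0.658300°; total 171.6583000
  E ⇒ keep positive
Point 3:
  φ: 76 + 2.562/60 = 76.0427000
  hemisphere S, so the sign is −
  λ: 52 + 11.84/60 = 52.1973333
  E ⇒ keep positive

1. -61.546667, -21.968650
2. 0.383000, 171.658300
3. -76.042700, 52.197333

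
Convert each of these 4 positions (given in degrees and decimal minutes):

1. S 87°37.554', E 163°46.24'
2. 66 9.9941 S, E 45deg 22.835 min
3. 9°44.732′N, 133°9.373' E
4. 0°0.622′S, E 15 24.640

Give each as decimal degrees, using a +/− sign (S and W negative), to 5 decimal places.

1. -87.62590, 163.77067
2. -66.16657, 45.38058
3. 9.74553, 133.15622
4. -0.01037, 15.41067

Point 1:
  Lat: 87 + 37.554/60 = 87.625900
  hemisphere S, so the sign is −
  Lon: 46.24′ = 0.770667°; total 163.770667
  E ⇒ keep positive
Point 2:
  Latitude: 9.9941′ = 0.166568°; total 66.166568
  hemisphere S, so the sign is −
  Longitude: 45 + 22.835/60 = 45.380583
  E ⇒ keep positive
Point 3:
  Latitude: 9 + 44.732/60 = 9.745533
  N → positive
  Longitude: 133 + 9.373/60 = 133.156217
  E → positive
Point 4:
  Lat: 0.622′ = 0.010367°; total 0.010367
  hemisphere S, so the sign is −
  λ: 24.64′ = 0.410667°; total 15.410667
  E ⇒ keep positive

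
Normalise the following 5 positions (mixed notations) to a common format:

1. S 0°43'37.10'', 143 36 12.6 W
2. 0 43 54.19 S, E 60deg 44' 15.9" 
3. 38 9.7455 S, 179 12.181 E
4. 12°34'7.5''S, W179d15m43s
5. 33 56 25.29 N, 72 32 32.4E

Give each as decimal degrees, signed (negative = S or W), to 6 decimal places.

Point 1:
  Lat: 0° + 43/60 + 37.1/3600 = 0 + 0.716667 + 0.010306 = 0.7269722
  S ⇒ negate
  Lon: 143° + 36/60 + 12.6/3600 = 143 + 0.600000 + 0.003500 = 143.6035000
  W ⇒ negate
Point 2:
  φ: 0° + 43/60 + 54.19/3600 = 0 + 0.716667 + 0.015053 = 0.7317194
  S ⇒ negate
  Longitude: 44′ + 15.9″ = 44.26500′; 60 + 44.26500/60 = 60.7377500
  E → positive
Point 3:
  Latitude: 9.7455′ = 0.162425°; total 38.1624250
  hemisphere S, so the sign is −
  Lon: 179 + 12.181/60 = 179.2030167
  E → positive
Point 4:
  φ: 12 + 34/60 + 7.5/3600 = 12.5687500
  hemisphere S, so the sign is −
  Lon: 179° + 15/60 + 43/3600 = 179 + 0.250000 + 0.011944 = 179.2619444
  W ⇒ negate
Point 5:
  Latitude: 33 + 56/60 + 25.29/3600 = 33.9403583
  N ⇒ keep positive
  Longitude: 72 + 32/60 + 32.4/3600 = 72.5423333
  E → positive

1. -0.726972, -143.603500
2. -0.731719, 60.737750
3. -38.162425, 179.203017
4. -12.568750, -179.261944
5. 33.940358, 72.542333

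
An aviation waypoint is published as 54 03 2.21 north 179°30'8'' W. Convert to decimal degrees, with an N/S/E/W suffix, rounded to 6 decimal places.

Lat: 54 + 3/60 + 2.21/3600 = 54.0506139
Lon: 179 + 30/60 + 8/3600 = 179.5022222

54.050614° N, 179.502222° W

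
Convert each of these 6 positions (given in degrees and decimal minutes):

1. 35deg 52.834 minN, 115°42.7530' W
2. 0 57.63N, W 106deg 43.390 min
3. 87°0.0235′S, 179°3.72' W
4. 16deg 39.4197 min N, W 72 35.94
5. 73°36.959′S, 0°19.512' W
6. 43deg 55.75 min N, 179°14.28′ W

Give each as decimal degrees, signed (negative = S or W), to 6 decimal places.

1. 35.880567, -115.712550
2. 0.960500, -106.723167
3. -87.000392, -179.062000
4. 16.656995, -72.599000
5. -73.615983, -0.325200
6. 43.929167, -179.238000

Point 1:
  Lat: 35 + 52.834/60 = 35.8805667
  N → positive
  λ: 42.753′ = 0.712550°; total 115.7125500
  W → negative
Point 2:
  φ: 0 + 57.63/60 = 0.9605000
  N ⇒ keep positive
  Longitude: 106 + 43.39/60 = 106.7231667
  W → negative
Point 3:
  Lat: 0.0235′ = 0.000392°; total 87.0003917
  S → negative
  Longitude: 179 + 3.72/60 = 179.0620000
  W ⇒ negate
Point 4:
  Lat: 39.4197′ = 0.656995°; total 16.6569950
  N → positive
  Longitude: 35.94′ = 0.599000°; total 72.5990000
  W ⇒ negate
Point 5:
  φ: 36.959′ = 0.615983°; total 73.6159833
  S ⇒ negate
  Lon: 19.512′ = 0.325200°; total 0.3252000
  hemisphere W, so the sign is −
Point 6:
  Lat: 43 + 55.75/60 = 43.9291667
  N → positive
  Lon: 14.28′ = 0.238000°; total 179.2380000
  W ⇒ negate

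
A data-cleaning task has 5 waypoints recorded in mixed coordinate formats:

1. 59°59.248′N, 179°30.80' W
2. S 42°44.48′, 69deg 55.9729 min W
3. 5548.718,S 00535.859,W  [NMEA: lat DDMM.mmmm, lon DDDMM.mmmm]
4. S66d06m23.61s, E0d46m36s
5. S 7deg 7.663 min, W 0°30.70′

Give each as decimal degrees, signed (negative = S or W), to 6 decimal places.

1. 59.987467, -179.513333
2. -42.741333, -69.932882
3. -55.811967, -5.597650
4. -66.106558, 0.776667
5. -7.127717, -0.511667

Point 1:
  φ: 59 + 59.248/60 = 59.9874667
  N → positive
  Lon: 179 + 30.8/60 = 179.5133333
  hemisphere W, so the sign is −
Point 2:
  Latitude: 44.48′ = 0.741333°; total 42.7413333
  hemisphere S, so the sign is −
  Longitude: 69 + 55.9729/60 = 69.9328817
  W → negative
Point 3:
  φ: split at 2 digits → 55° and 48.718′; 55 + 48.718/60 = 55.8119667
  hemisphere S, so the sign is −
  Longitude: degrees = first 3 digits = 5, minutes = 35.859; 5 + 35.859/60 = 5.5976500
  hemisphere W, so the sign is −
Point 4:
  φ: 6′ + 23.61″ = 6.39350′; 66 + 6.39350/60 = 66.1065583
  hemisphere S, so the sign is −
  Longitude: 0 + 46/60 + 36/3600 = 0.7766667
  E → positive
Point 5:
  Latitude: 7 + 7.663/60 = 7.1277167
  S → negative
  Lon: 0 + 30.7/60 = 0.5116667
  hemisphere W, so the sign is −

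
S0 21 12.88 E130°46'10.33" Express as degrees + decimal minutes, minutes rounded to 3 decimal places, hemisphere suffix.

0° 21.215′ S, 130° 46.172′ E

φ: 21 + 12.88/60 = 21.21467′
λ: seconds/60 = 0.17217; minutes = 46 + 0.17217 = 46.17217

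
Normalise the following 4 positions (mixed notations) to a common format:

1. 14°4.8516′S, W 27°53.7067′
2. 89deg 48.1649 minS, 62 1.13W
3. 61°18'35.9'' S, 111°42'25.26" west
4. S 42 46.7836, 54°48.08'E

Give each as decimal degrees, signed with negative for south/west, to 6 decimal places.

Point 1:
  φ: 14 + 4.8516/60 = 14.0808600
  S ⇒ negate
  Longitude: 27 + 53.7067/60 = 27.8951117
  hemisphere W, so the sign is −
Point 2:
  φ: 48.1649′ = 0.802748°; total 89.8027483
  hemisphere S, so the sign is −
  Longitude: 62 + 1.13/60 = 62.0188333
  W ⇒ negate
Point 3:
  φ: 61° + 18/60 + 35.9/3600 = 61 + 0.300000 + 0.009972 = 61.3099722
  S ⇒ negate
  Lon: 111 + 42/60 + 25.26/3600 = 111.7070167
  W ⇒ negate
Point 4:
  Latitude: 46.7836′ = 0.779727°; total 42.7797267
  S → negative
  Longitude: 54 + 48.08/60 = 54.8013333
  E → positive

1. -14.080860, -27.895112
2. -89.802748, -62.018833
3. -61.309972, -111.707017
4. -42.779727, 54.801333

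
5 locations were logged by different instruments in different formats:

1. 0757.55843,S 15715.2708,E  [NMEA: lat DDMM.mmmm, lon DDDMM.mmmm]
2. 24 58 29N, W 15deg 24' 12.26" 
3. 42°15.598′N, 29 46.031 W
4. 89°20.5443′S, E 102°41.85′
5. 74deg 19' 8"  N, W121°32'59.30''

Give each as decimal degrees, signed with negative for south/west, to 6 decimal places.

Point 1:
  Latitude: split at 2 digits → 07° and 57.55843′; 7 + 57.55843/60 = 7.9593072
  S → negative
  Lon: degrees = first 3 digits = 157, minutes = 15.2708; 157 + 15.2708/60 = 157.2545133
  E ⇒ keep positive
Point 2:
  Latitude: 58′ + 29″ = 58.48333′; 24 + 58.48333/60 = 24.9747222
  N ⇒ keep positive
  Longitude: 24′ + 12.26″ = 24.20433′; 15 + 24.20433/60 = 15.4034056
  W → negative
Point 3:
  φ: 15.598′ = 0.259967°; total 42.2599667
  N → positive
  λ: 46.031′ = 0.767183°; total 29.7671833
  hemisphere W, so the sign is −
Point 4:
  φ: 89 + 20.5443/60 = 89.3424050
  hemisphere S, so the sign is −
  λ: 41.85′ = 0.697500°; total 102.6975000
  E → positive
Point 5:
  Lat: 74° + 19/60 + 8/3600 = 74 + 0.316667 + 0.002222 = 74.3188889
  N → positive
  Longitude: 121° + 32/60 + 59.3/3600 = 121 + 0.533333 + 0.016472 = 121.5498056
  W → negative

1. -7.959307, 157.254513
2. 24.974722, -15.403406
3. 42.259967, -29.767183
4. -89.342405, 102.697500
5. 74.318889, -121.549806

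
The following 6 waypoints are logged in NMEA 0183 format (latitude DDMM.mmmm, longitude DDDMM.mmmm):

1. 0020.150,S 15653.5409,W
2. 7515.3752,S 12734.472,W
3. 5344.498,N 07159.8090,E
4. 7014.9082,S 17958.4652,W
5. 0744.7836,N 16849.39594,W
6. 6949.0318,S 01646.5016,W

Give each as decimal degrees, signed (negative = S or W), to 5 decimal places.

Point 1:
  Lat: degrees = first 2 digits = 0, minutes = 20.15; 0 + 20.15/60 = 0.335833
  S ⇒ negate
  Longitude: split at 3 digits → 156° and 53.5409′; 156 + 53.5409/60 = 156.892348
  W ⇒ negate
Point 2:
  φ: split at 2 digits → 75° and 15.3752′; 75 + 15.3752/60 = 75.256253
  S ⇒ negate
  λ: degrees = first 3 digits = 127, minutes = 34.472; 127 + 34.472/60 = 127.574533
  W ⇒ negate
Point 3:
  Latitude: degrees = first 2 digits = 53, minutes = 44.498; 53 + 44.498/60 = 53.741633
  N → positive
  λ: split at 3 digits → 071° and 59.809′; 71 + 59.809/60 = 71.996817
  E → positive
Point 4:
  φ: degrees = first 2 digits = 70, minutes = 14.9082; 70 + 14.9082/60 = 70.248470
  S ⇒ negate
  Longitude: degrees = first 3 digits = 179, minutes = 58.4652; 179 + 58.4652/60 = 179.974420
  hemisphere W, so the sign is −
Point 5:
  Latitude: degrees = first 2 digits = 7, minutes = 44.7836; 7 + 44.7836/60 = 7.746393
  N → positive
  Lon: split at 3 digits → 168° and 49.39594′; 168 + 49.39594/60 = 168.823266
  hemisphere W, so the sign is −
Point 6:
  Latitude: degrees = first 2 digits = 69, minutes = 49.0318; 69 + 49.0318/60 = 69.817197
  S → negative
  λ: degrees = first 3 digits = 16, minutes = 46.5016; 16 + 46.5016/60 = 16.775027
  W → negative

1. -0.33583, -156.89235
2. -75.25625, -127.57453
3. 53.74163, 71.99682
4. -70.24847, -179.97442
5. 7.74639, -168.82327
6. -69.81720, -16.77503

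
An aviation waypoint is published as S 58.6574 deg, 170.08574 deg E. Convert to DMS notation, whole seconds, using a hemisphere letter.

58°39′27″ S, 170°05′9″ E

φ: 0.657400° → 39.44400′; 0.44400 × 60 = 26.64″
Lon: whole degrees 170; 5.14440′ → 5′ and 8.66″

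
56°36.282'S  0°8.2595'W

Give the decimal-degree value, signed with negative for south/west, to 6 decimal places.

Lat: 36.282′ = 0.604700°; total 56.6047000
hemisphere S, so the sign is −
Lon: 0 + 8.2595/60 = 0.1376583
W → negative

-56.604700, -0.137658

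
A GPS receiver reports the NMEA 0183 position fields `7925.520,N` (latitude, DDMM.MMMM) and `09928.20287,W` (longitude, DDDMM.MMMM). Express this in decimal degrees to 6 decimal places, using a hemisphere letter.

Lat: degrees = first 2 digits = 79, minutes = 25.52; 79 + 25.52/60 = 79.4253333
λ: degrees = first 3 digits = 99, minutes = 28.20287; 99 + 28.20287/60 = 99.4700478

79.425333° N, 99.470048° W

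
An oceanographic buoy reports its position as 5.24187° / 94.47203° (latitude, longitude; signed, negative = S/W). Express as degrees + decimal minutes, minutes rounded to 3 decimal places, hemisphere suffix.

5° 14.512′ N, 94° 28.322′ E

Latitude: 5° + 0.241870 × 60 = 5° 14.51220′
Lon: 94° + 0.472030 × 60 = 94° 28.32180′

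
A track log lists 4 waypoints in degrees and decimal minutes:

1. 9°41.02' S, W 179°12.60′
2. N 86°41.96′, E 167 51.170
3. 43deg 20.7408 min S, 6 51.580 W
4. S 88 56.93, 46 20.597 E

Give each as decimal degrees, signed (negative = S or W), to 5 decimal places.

1. -9.68367, -179.21000
2. 86.69933, 167.85283
3. -43.34568, -6.85967
4. -88.94883, 46.34328

Point 1:
  Lat: 41.02′ = 0.683667°; total 9.683667
  S → negative
  λ: 12.6′ = 0.210000°; total 179.210000
  W ⇒ negate
Point 2:
  Lat: 41.96′ = 0.699333°; total 86.699333
  N → positive
  Longitude: 167 + 51.17/60 = 167.852833
  E → positive
Point 3:
  Lat: 20.7408′ = 0.345680°; total 43.345680
  S ⇒ negate
  λ: 6 + 51.58/60 = 6.859667
  hemisphere W, so the sign is −
Point 4:
  φ: 56.93′ = 0.948833°; total 88.948833
  S ⇒ negate
  Lon: 20.597′ = 0.343283°; total 46.343283
  E → positive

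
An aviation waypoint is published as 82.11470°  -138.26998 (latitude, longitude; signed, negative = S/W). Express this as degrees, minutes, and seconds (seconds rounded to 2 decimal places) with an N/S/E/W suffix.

Latitude: whole degrees 82; 6.88200′ → 6′ and 52.9200″
Longitude is negative → W; |value| = 138.269980
λ: whole degrees 138; 16.19880′ → 16′ and 11.9280″

82°06′52.92″ N, 138°16′11.93″ W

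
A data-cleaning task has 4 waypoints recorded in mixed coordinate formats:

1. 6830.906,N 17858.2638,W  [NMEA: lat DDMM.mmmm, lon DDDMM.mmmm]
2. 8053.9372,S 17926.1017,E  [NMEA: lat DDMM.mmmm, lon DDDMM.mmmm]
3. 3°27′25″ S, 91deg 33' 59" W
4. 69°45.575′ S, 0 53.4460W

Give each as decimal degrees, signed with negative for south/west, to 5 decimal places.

Point 1:
  φ: degrees = first 2 digits = 68, minutes = 30.906; 68 + 30.906/60 = 68.515100
  N → positive
  Lon: split at 3 digits → 178° and 58.2638′; 178 + 58.2638/60 = 178.971063
  W → negative
Point 2:
  Lat: split at 2 digits → 80° and 53.9372′; 80 + 53.9372/60 = 80.898953
  S → negative
  Longitude: split at 3 digits → 179° and 26.1017′; 179 + 26.1017/60 = 179.435028
  E ⇒ keep positive
Point 3:
  φ: 3 + 27/60 + 25/3600 = 3.456944
  S ⇒ negate
  Lon: 91° + 33/60 + 59/3600 = 91 + 0.550000 + 0.016389 = 91.566389
  W ⇒ negate
Point 4:
  Lat: 69 + 45.575/60 = 69.759583
  S ⇒ negate
  λ: 53.446′ = 0.890767°; total 0.890767
  W → negative

1. 68.51510, -178.97106
2. -80.89895, 179.43503
3. -3.45694, -91.56639
4. -69.75958, -0.89077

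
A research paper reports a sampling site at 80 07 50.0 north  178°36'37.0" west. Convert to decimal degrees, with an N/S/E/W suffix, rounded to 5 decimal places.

80.13056° N, 178.61028° W

Lat: 80 + 7/60 + 50/3600 = 80.130556
Longitude: 36′ + 37″ = 36.61667′; 178 + 36.61667/60 = 178.610278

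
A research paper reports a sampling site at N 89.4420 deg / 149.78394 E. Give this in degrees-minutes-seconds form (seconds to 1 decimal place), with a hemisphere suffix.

89°26′31.2″ N, 149°47′2.2″ E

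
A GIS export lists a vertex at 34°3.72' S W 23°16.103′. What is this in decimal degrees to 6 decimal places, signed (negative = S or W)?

Latitude: 3.72′ = 0.062000°; total 34.0620000
hemisphere S, so the sign is −
λ: 16.103′ = 0.268383°; total 23.2683833
hemisphere W, so the sign is −

-34.062000, -23.268383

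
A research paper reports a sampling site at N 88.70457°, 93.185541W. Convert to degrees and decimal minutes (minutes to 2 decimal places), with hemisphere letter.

φ: minutes = (88.704570 − 88) × 60 = 42.2742
Lon: 93° + 0.185541 × 60 = 93° 11.1325′

88° 42.27′ N, 93° 11.13′ W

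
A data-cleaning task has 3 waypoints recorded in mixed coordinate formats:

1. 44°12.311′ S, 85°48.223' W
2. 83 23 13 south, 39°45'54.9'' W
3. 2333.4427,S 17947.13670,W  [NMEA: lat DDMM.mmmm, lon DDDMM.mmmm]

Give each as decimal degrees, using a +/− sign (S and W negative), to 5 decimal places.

1. -44.20518, -85.80372
2. -83.38694, -39.76525
3. -23.55738, -179.78561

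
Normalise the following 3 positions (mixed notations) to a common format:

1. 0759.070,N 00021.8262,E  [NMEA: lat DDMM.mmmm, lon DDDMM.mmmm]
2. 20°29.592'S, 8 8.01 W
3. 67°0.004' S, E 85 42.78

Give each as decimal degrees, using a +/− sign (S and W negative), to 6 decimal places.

1. 7.984500, 0.363770
2. -20.493200, -8.133500
3. -67.000067, 85.713000

Point 1:
  Lat: degrees = first 2 digits = 7, minutes = 59.07; 7 + 59.07/60 = 7.9845000
  N → positive
  λ: split at 3 digits → 000° and 21.8262′; 0 + 21.8262/60 = 0.3637700
  E → positive
Point 2:
  Lat: 20 + 29.592/60 = 20.4932000
  hemisphere S, so the sign is −
  λ: 8 + 8.01/60 = 8.1335000
  hemisphere W, so the sign is −
Point 3:
  φ: 0.004′ = 0.000067°; total 67.0000667
  S → negative
  Longitude: 42.78′ = 0.713000°; total 85.7130000
  E → positive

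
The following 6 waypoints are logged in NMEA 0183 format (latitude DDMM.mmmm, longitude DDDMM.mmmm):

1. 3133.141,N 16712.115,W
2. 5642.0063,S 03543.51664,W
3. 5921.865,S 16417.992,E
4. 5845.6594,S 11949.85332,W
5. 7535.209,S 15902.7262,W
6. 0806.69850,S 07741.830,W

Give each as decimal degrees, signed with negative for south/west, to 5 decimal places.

Point 1:
  φ: split at 2 digits → 31° and 33.141′; 31 + 33.141/60 = 31.552350
  N ⇒ keep positive
  λ: split at 3 digits → 167° and 12.115′; 167 + 12.115/60 = 167.201917
  W → negative
Point 2:
  Latitude: degrees = first 2 digits = 56, minutes = 42.0063; 56 + 42.0063/60 = 56.700105
  hemisphere S, so the sign is −
  Longitude: split at 3 digits → 035° and 43.51664′; 35 + 43.51664/60 = 35.725277
  W ⇒ negate
Point 3:
  φ: degrees = first 2 digits = 59, minutes = 21.865; 59 + 21.865/60 = 59.364417
  hemisphere S, so the sign is −
  λ: split at 3 digits → 164° and 17.992′; 164 + 17.992/60 = 164.299867
  E ⇒ keep positive
Point 4:
  Latitude: split at 2 digits → 58° and 45.6594′; 58 + 45.6594/60 = 58.760990
  S → negative
  λ: split at 3 digits → 119° and 49.85332′; 119 + 49.85332/60 = 119.830889
  hemisphere W, so the sign is −
Point 5:
  Lat: split at 2 digits → 75° and 35.209′; 75 + 35.209/60 = 75.586817
  hemisphere S, so the sign is −
  Longitude: split at 3 digits → 159° and 2.7262′; 159 + 2.7262/60 = 159.045437
  hemisphere W, so the sign is −
Point 6:
  Lat: split at 2 digits → 08° and 6.6985′; 8 + 6.6985/60 = 8.111642
  S ⇒ negate
  Longitude: degrees = first 3 digits = 77, minutes = 41.83; 77 + 41.83/60 = 77.697167
  W → negative

1. 31.55235, -167.20192
2. -56.70011, -35.72528
3. -59.36442, 164.29987
4. -58.76099, -119.83089
5. -75.58682, -159.04544
6. -8.11164, -77.69717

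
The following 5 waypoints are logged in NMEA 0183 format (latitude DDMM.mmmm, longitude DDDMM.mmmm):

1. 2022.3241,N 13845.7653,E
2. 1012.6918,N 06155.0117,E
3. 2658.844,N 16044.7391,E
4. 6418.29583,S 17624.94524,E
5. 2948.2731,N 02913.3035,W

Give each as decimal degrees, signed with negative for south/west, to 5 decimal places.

1. 20.37207, 138.76276
2. 10.21153, 61.91686
3. 26.98073, 160.74565
4. -64.30493, 176.41575
5. 29.80455, -29.22173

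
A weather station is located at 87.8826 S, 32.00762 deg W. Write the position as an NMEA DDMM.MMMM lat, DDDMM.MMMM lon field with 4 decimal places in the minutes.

8752.9560,S / 03200.4572,W

φ: fractional part 0.882600 → 52.956000 minutes
Longitude: 32° + 0.007620 × 60 = 32° 0.457200′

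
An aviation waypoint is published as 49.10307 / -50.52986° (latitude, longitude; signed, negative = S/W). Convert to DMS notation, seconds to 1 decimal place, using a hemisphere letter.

φ: whole degrees 49; 6.18420′ → 6′ and 11.052″
Longitude is negative → W; |value| = 50.529860
λ: 0.529860° → 31.79160′; 0.79160 × 60 = 47.496″

49°06′11.1″ N, 50°31′47.5″ W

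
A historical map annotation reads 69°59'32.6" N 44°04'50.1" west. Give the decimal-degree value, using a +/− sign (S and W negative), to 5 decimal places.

φ: 59′ + 32.6″ = 59.54333′; 69 + 59.54333/60 = 69.992389
N → positive
λ: 4′ + 50.1″ = 4.83500′; 44 + 4.83500/60 = 44.080583
W → negative

69.99239, -44.08058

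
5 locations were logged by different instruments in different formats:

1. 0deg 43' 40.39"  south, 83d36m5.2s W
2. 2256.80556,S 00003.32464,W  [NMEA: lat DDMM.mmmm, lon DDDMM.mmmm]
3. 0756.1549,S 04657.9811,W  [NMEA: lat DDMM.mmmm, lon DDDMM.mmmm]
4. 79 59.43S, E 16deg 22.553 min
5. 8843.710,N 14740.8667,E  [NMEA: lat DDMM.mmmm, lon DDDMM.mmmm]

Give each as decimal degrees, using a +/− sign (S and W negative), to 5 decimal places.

1. -0.72789, -83.60144
2. -22.94676, -0.05541
3. -7.93592, -46.96635
4. -79.99050, 16.37588
5. 88.72850, 147.68111

Point 1:
  Lat: 0 + 43/60 + 40.39/3600 = 0.727886
  hemisphere S, so the sign is −
  Lon: 83° + 36/60 + 5.2/3600 = 83 + 0.600000 + 0.001444 = 83.601444
  hemisphere W, so the sign is −
Point 2:
  Latitude: split at 2 digits → 22° and 56.80556′; 22 + 56.80556/60 = 22.946759
  S → negative
  Longitude: degrees = first 3 digits = 0, minutes = 3.32464; 0 + 3.32464/60 = 0.055411
  W → negative
Point 3:
  φ: split at 2 digits → 07° and 56.1549′; 7 + 56.1549/60 = 7.935915
  hemisphere S, so the sign is −
  Lon: split at 3 digits → 046° and 57.9811′; 46 + 57.9811/60 = 46.966352
  hemisphere W, so the sign is −
Point 4:
  Latitude: 59.43′ = 0.990500°; total 79.990500
  hemisphere S, so the sign is −
  λ: 22.553′ = 0.375883°; total 16.375883
  E → positive
Point 5:
  Lat: split at 2 digits → 88° and 43.71′; 88 + 43.71/60 = 88.728500
  N ⇒ keep positive
  Longitude: split at 3 digits → 147° and 40.8667′; 147 + 40.8667/60 = 147.681112
  E → positive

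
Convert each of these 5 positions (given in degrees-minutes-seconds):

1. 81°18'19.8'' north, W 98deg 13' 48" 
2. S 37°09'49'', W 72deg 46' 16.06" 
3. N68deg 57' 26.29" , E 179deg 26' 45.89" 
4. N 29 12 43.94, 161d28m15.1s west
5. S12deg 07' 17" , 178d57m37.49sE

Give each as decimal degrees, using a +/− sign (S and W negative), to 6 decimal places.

1. 81.305500, -98.230000
2. -37.163611, -72.771128
3. 68.957303, 179.446081
4. 29.212206, -161.470861
5. -12.121389, 178.960414

Point 1:
  φ: 81° + 18/60 + 19.8/3600 = 81 + 0.300000 + 0.005500 = 81.3055000
  N → positive
  λ: 98° + 13/60 + 48/3600 = 98 + 0.216667 + 0.013333 = 98.2300000
  W ⇒ negate
Point 2:
  Lat: 37 + 9/60 + 49/3600 = 37.1636111
  hemisphere S, so the sign is −
  λ: 72 + 46/60 + 16.06/3600 = 72.7711278
  W ⇒ negate
Point 3:
  φ: 57′ + 26.29″ = 57.43817′; 68 + 57.43817/60 = 68.9573028
  N → positive
  Lon: 26′ + 45.89″ = 26.76483′; 179 + 26.76483/60 = 179.4460806
  E → positive
Point 4:
  Lat: 29° + 12/60 + 43.94/3600 = 29 + 0.200000 + 0.012206 = 29.2122056
  N → positive
  Longitude: 161 + 28/60 + 15.1/3600 = 161.4708611
  W → negative
Point 5:
  Latitude: 12 + 7/60 + 17/3600 = 12.1213889
  S → negative
  λ: 178° + 57/60 + 37.49/3600 = 178 + 0.950000 + 0.010414 = 178.9604139
  E ⇒ keep positive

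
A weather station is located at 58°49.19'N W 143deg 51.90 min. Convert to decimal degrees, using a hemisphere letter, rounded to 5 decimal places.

58.81983° N, 143.86500° W

φ: 58 + 49.19/60 = 58.819833
Lon: 143 + 51.9/60 = 143.865000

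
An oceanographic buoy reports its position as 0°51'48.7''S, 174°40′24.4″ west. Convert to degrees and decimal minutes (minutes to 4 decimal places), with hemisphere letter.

φ: seconds/60 = 0.81167; minutes = 51 + 0.81167 = 51.811667
Longitude: seconds/60 = 0.40667; minutes = 40 + 0.40667 = 40.406667

0° 51.8117′ S, 174° 40.4067′ W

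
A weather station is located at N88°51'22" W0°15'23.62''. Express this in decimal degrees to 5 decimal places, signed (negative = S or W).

88.85611, -0.25656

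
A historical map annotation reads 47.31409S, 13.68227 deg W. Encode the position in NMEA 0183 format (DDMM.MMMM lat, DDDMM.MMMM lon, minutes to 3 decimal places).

φ: 47° + 0.314090 × 60 = 47° 18.84540′
Longitude: minutes = (13.682270 − 13) × 60 = 40.93620

4718.845,S / 01340.936,W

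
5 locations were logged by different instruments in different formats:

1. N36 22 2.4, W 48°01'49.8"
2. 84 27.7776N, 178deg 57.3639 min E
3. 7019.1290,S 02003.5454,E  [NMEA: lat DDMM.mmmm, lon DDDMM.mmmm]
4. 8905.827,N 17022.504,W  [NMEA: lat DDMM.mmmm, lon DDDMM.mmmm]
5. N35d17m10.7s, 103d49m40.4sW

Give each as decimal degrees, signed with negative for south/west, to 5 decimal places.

1. 36.36733, -48.03050
2. 84.46296, 178.95607
3. -70.31882, 20.05909
4. 89.09712, -170.37507
5. 35.28631, -103.82789

Point 1:
  Lat: 36° + 22/60 + 2.4/3600 = 36 + 0.366667 + 0.000667 = 36.367333
  N → positive
  λ: 48 + 1/60 + 49.8/3600 = 48.030500
  hemisphere W, so the sign is −
Point 2:
  Latitude: 27.7776′ = 0.462960°; total 84.462960
  N → positive
  Longitude: 178 + 57.3639/60 = 178.956065
  E → positive
Point 3:
  Latitude: split at 2 digits → 70° and 19.129′; 70 + 19.129/60 = 70.318817
  hemisphere S, so the sign is −
  Longitude: degrees = first 3 digits = 20, minutes = 3.5454; 20 + 3.5454/60 = 20.059090
  E → positive
Point 4:
  Latitude: split at 2 digits → 89° and 5.827′; 89 + 5.827/60 = 89.097117
  N ⇒ keep positive
  λ: degrees = first 3 digits = 170, minutes = 22.504; 170 + 22.504/60 = 170.375067
  hemisphere W, so the sign is −
Point 5:
  φ: 35° + 17/60 + 10.7/3600 = 35 + 0.283333 + 0.002972 = 35.286306
  N → positive
  λ: 103° + 49/60 + 40.4/3600 = 103 + 0.816667 + 0.011222 = 103.827889
  W ⇒ negate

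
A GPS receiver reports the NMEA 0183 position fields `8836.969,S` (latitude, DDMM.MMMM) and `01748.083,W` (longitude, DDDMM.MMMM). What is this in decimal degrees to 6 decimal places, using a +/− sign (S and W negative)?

φ: split at 2 digits → 88° and 36.969′; 88 + 36.969/60 = 88.6161500
hemisphere S, so the sign is −
λ: split at 3 digits → 017° and 48.083′; 17 + 48.083/60 = 17.8013833
W ⇒ negate

-88.616150, -17.801383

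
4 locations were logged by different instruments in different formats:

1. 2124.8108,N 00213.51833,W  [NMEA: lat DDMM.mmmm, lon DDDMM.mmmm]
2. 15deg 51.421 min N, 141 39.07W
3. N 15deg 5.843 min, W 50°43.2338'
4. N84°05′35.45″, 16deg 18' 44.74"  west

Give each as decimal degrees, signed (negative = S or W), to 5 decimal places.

Point 1:
  φ: split at 2 digits → 21° and 24.8108′; 21 + 24.8108/60 = 21.413513
  N ⇒ keep positive
  Longitude: degrees = first 3 digits = 2, minutes = 13.51833; 2 + 13.51833/60 = 2.225306
  W → negative
Point 2:
  φ: 51.421′ = 0.857017°; total 15.857017
  N → positive
  λ: 141 + 39.07/60 = 141.651167
  W ⇒ negate
Point 3:
  φ: 5.843′ = 0.097383°; total 15.097383
  N ⇒ keep positive
  λ: 43.2338′ = 0.720563°; total 50.720563
  hemisphere W, so the sign is −
Point 4:
  Lat: 84 + 5/60 + 35.45/3600 = 84.093181
  N → positive
  λ: 16 + 18/60 + 44.74/3600 = 16.312428
  hemisphere W, so the sign is −

1. 21.41351, -2.22531
2. 15.85702, -141.65117
3. 15.09738, -50.72056
4. 84.09318, -16.31243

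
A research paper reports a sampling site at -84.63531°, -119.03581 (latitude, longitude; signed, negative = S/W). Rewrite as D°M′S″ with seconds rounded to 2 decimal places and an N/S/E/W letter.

Latitude is negative → S; |value| = 84.635310
Lat: 0.635310° → 38.11860′; 0.11860 × 60 = 7.1160″
Longitude is negative → W; |value| = 119.035810
Lon: 0.035810 × 60 = 2.14860′ → 2′, remainder × 60 = 8.9160″

84°38′7.12″ S, 119°02′8.92″ W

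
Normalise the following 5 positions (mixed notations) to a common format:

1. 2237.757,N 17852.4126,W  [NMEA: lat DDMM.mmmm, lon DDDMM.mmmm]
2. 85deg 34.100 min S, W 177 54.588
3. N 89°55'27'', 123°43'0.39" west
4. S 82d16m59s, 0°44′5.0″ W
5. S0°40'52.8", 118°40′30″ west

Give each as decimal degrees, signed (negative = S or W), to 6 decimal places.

Point 1:
  Latitude: split at 2 digits → 22° and 37.757′; 22 + 37.757/60 = 22.6292833
  N → positive
  Longitude: degrees = first 3 digits = 178, minutes = 52.4126; 178 + 52.4126/60 = 178.8735433
  W ⇒ negate
Point 2:
  φ: 34.1′ = 0.568333°; total 85.5683333
  hemisphere S, so the sign is −
  Longitude: 54.588′ = 0.909800°; total 177.9098000
  hemisphere W, so the sign is −
Point 3:
  Latitude: 89° + 55/60 + 27/3600 = 89 + 0.916667 + 0.007500 = 89.9241667
  N → positive
  λ: 43′ + 0.39″ = 43.00650′; 123 + 43.00650/60 = 123.7167750
  W → negative
Point 4:
  Lat: 82 + 16/60 + 59/3600 = 82.2830556
  S → negative
  Longitude: 0 + 44/60 + 5/3600 = 0.7347222
  hemisphere W, so the sign is −
Point 5:
  Lat: 0 + 40/60 + 52.8/3600 = 0.6813333
  hemisphere S, so the sign is −
  λ: 40′ + 30″ = 40.50000′; 118 + 40.50000/60 = 118.6750000
  hemisphere W, so the sign is −

1. 22.629283, -178.873543
2. -85.568333, -177.909800
3. 89.924167, -123.716775
4. -82.283056, -0.734722
5. -0.681333, -118.675000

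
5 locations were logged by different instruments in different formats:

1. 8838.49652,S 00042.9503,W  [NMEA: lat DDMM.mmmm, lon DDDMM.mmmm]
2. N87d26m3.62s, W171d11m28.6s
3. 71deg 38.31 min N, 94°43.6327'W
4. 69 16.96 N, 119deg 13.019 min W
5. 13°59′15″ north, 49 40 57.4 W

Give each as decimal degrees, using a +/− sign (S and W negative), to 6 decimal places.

1. -88.641609, -0.715838
2. 87.434339, -171.191278
3. 71.638500, -94.727212
4. 69.282667, -119.216983
5. 13.987500, -49.682611

Point 1:
  φ: split at 2 digits → 88° and 38.49652′; 88 + 38.49652/60 = 88.6416087
  S → negative
  λ: split at 3 digits → 000° and 42.9503′; 0 + 42.9503/60 = 0.7158383
  W ⇒ negate
Point 2:
  Latitude: 87° + 26/60 + 3.62/3600 = 87 + 0.433333 + 0.001006 = 87.4343389
  N ⇒ keep positive
  Lon: 11′ + 28.6″ = 11.47667′; 171 + 11.47667/60 = 171.1912778
  W → negative
Point 3:
  Latitude: 71 + 38.31/60 = 71.6385000
  N → positive
  Longitude: 43.6327′ = 0.727212°; total 94.7272117
  W → negative
Point 4:
  φ: 69 + 16.96/60 = 69.2826667
  N → positive
  Lon: 119 + 13.019/60 = 119.2169833
  W → negative
Point 5:
  φ: 13 + 59/60 + 15/3600 = 13.9875000
  N ⇒ keep positive
  λ: 40′ + 57.4″ = 40.95667′; 49 + 40.95667/60 = 49.6826111
  W → negative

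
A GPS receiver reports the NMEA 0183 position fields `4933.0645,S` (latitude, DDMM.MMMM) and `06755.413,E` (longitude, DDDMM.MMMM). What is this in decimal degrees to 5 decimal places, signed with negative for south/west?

Latitude: degrees = first 2 digits = 49, minutes = 33.0645; 49 + 33.0645/60 = 49.551075
S → negative
Lon: degrees = first 3 digits = 67, minutes = 55.413; 67 + 55.413/60 = 67.923550
E → positive

-49.55108, 67.92355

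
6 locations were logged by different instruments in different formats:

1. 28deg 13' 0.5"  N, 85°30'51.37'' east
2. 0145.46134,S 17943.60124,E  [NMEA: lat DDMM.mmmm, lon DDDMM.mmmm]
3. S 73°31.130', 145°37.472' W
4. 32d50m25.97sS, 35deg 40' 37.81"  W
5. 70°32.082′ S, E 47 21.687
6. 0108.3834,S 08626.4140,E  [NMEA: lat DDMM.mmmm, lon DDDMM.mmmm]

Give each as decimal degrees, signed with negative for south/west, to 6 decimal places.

Point 1:
  Latitude: 13′ + 0.5″ = 13.00833′; 28 + 13.00833/60 = 28.2168056
  N → positive
  Longitude: 30′ + 51.37″ = 30.85617′; 85 + 30.85617/60 = 85.5142694
  E ⇒ keep positive
Point 2:
  Lat: degrees = first 2 digits = 1, minutes = 45.46134; 1 + 45.46134/60 = 1.7576890
  S → negative
  λ: degrees = first 3 digits = 179, minutes = 43.60124; 179 + 43.60124/60 = 179.7266873
  E ⇒ keep positive
Point 3:
  φ: 73 + 31.13/60 = 73.5188333
  S ⇒ negate
  Longitude: 37.472′ = 0.624533°; total 145.6245333
  W → negative
Point 4:
  Lat: 32 + 50/60 + 25.97/3600 = 32.8405472
  S → negative
  Longitude: 35° + 40/60 + 37.81/3600 = 35 + 0.666667 + 0.010503 = 35.6771694
  W → negative
Point 5:
  Lat: 32.082′ = 0.534700°; total 70.5347000
  S ⇒ negate
  Lon: 47 + 21.687/60 = 47.3614500
  E → positive
Point 6:
  φ: degrees = first 2 digits = 1, minutes = 8.3834; 1 + 8.3834/60 = 1.1397233
  S → negative
  Longitude: split at 3 digits → 086° and 26.414′; 86 + 26.414/60 = 86.4402333
  E → positive

1. 28.216806, 85.514269
2. -1.757689, 179.726687
3. -73.518833, -145.624533
4. -32.840547, -35.677169
5. -70.534700, 47.361450
6. -1.139723, 86.440233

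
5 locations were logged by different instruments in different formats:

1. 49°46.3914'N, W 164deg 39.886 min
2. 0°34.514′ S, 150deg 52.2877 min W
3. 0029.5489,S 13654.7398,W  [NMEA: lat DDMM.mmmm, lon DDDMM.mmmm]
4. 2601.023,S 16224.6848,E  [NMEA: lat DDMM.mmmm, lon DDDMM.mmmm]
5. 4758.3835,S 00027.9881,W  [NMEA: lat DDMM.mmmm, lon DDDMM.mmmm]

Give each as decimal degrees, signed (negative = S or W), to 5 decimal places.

1. 49.77319, -164.66477
2. -0.57523, -150.87146
3. -0.49248, -136.91233
4. -26.01705, 162.41141
5. -47.97306, -0.46647

Point 1:
  Latitude: 46.3914′ = 0.773190°; total 49.773190
  N ⇒ keep positive
  λ: 164 + 39.886/60 = 164.664767
  W ⇒ negate
Point 2:
  Lat: 34.514′ = 0.575233°; total 0.575233
  hemisphere S, so the sign is −
  Longitude: 52.2877′ = 0.871462°; total 150.871462
  W ⇒ negate
Point 3:
  Lat: split at 2 digits → 00° and 29.5489′; 0 + 29.5489/60 = 0.492482
  S ⇒ negate
  Lon: degrees = first 3 digits = 136, minutes = 54.7398; 136 + 54.7398/60 = 136.912330
  W ⇒ negate
Point 4:
  Latitude: split at 2 digits → 26° and 1.023′; 26 + 1.023/60 = 26.017050
  hemisphere S, so the sign is −
  Lon: degrees = first 3 digits = 162, minutes = 24.6848; 162 + 24.6848/60 = 162.411413
  E ⇒ keep positive
Point 5:
  Latitude: degrees = first 2 digits = 47, minutes = 58.3835; 47 + 58.3835/60 = 47.973058
  hemisphere S, so the sign is −
  Longitude: degrees = first 3 digits = 0, minutes = 27.9881; 0 + 27.9881/60 = 0.466468
  W → negative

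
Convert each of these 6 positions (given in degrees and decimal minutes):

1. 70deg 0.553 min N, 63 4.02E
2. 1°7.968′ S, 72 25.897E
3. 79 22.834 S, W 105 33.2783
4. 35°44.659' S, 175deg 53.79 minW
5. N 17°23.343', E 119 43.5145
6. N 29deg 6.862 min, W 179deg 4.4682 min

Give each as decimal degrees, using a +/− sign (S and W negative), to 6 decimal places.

Point 1:
  Lat: 0.553′ = 0.009217°; total 70.0092167
  N ⇒ keep positive
  Lon: 63 + 4.02/60 = 63.0670000
  E → positive
Point 2:
  Latitude: 7.968′ = 0.132800°; total 1.1328000
  S → negative
  Longitude: 25.897′ = 0.431617°; total 72.4316167
  E ⇒ keep positive
Point 3:
  Lat: 22.834′ = 0.380567°; total 79.3805667
  hemisphere S, so the sign is −
  λ: 33.2783′ = 0.554638°; total 105.5546383
  hemisphere W, so the sign is −
Point 4:
  Latitude: 44.659′ = 0.744317°; total 35.7443167
  S → negative
  λ: 175 + 53.79/60 = 175.8965000
  W ⇒ negate
Point 5:
  φ: 17 + 23.343/60 = 17.3890500
  N → positive
  Lon: 43.5145′ = 0.725242°; total 119.7252417
  E → positive
Point 6:
  Lat: 6.862′ = 0.114367°; total 29.1143667
  N ⇒ keep positive
  Lon: 179 + 4.4682/60 = 179.0744700
  W → negative

1. 70.009217, 63.067000
2. -1.132800, 72.431617
3. -79.380567, -105.554638
4. -35.744317, -175.896500
5. 17.389050, 119.725242
6. 29.114367, -179.074470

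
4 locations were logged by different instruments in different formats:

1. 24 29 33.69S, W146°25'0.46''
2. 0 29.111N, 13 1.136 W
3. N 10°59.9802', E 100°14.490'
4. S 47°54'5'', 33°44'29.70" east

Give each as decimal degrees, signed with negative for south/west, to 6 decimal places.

Point 1:
  Lat: 29′ + 33.69″ = 29.56150′; 24 + 29.56150/60 = 24.4926917
  hemisphere S, so the sign is −
  Longitude: 25′ + 0.46″ = 25.00767′; 146 + 25.00767/60 = 146.4167944
  W ⇒ negate
Point 2:
  Latitude: 29.111′ = 0.485183°; total 0.4851833
  N ⇒ keep positive
  Longitude: 1.136′ = 0.018933°; total 13.0189333
  W → negative
Point 3:
  Lat: 59.9802′ = 0.999670°; total 10.9996700
  N → positive
  λ: 100 + 14.49/60 = 100.2415000
  E ⇒ keep positive
Point 4:
  φ: 47 + 54/60 + 5/3600 = 47.9013889
  S ⇒ negate
  Lon: 33 + 44/60 + 29.7/3600 = 33.7415833
  E ⇒ keep positive

1. -24.492692, -146.416794
2. 0.485183, -13.018933
3. 10.999670, 100.241500
4. -47.901389, 33.741583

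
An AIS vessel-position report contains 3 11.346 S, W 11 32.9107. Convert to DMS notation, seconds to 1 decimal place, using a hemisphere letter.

φ: 11.34600′ → 11′ and 0.34600 × 60 = 20.760″
λ: fractional minutes 0.91070 × 60 = 54.642″

3°11′20.8″ S, 11°32′54.6″ W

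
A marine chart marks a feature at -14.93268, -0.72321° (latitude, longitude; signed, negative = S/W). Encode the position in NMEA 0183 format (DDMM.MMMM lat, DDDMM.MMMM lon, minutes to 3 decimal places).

Latitude is negative → S; |value| = 14.932680
Lat: minutes = (14.932680 − 14) × 60 = 55.96080
Longitude is negative → W; |value| = 0.723210
Lon: fractional part 0.723210 → 43.39260 minutes

1455.961,S / 00043.393,W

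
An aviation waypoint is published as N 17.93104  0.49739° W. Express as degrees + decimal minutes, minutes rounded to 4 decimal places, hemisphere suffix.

17° 55.8624′ N, 0° 29.8434′ W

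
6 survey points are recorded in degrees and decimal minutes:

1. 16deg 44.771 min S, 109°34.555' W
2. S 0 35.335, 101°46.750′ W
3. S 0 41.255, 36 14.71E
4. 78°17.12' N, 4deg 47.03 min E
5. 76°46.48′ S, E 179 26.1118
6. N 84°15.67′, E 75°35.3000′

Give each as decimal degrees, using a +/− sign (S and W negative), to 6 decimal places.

Point 1:
  Lat: 44.771′ = 0.746183°; total 16.7461833
  S → negative
  Lon: 34.555′ = 0.575917°; total 109.5759167
  W ⇒ negate
Point 2:
  Latitude: 35.335′ = 0.588917°; total 0.5889167
  S ⇒ negate
  λ: 46.75′ = 0.779167°; total 101.7791667
  W → negative
Point 3:
  Lat: 41.255′ = 0.687583°; total 0.6875833
  S → negative
  Lon: 14.71′ = 0.245167°; total 36.2451667
  E → positive
Point 4:
  Latitude: 78 + 17.12/60 = 78.2853333
  N ⇒ keep positive
  Longitude: 4 + 47.03/60 = 4.7838333
  E → positive
Point 5:
  Lat: 76 + 46.48/60 = 76.7746667
  S → negative
  Longitude: 179 + 26.1118/60 = 179.4351967
  E ⇒ keep positive
Point 6:
  Lat: 84 + 15.67/60 = 84.2611667
  N → positive
  λ: 75 + 35.3/60 = 75.5883333
  E ⇒ keep positive

1. -16.746183, -109.575917
2. -0.588917, -101.779167
3. -0.687583, 36.245167
4. 78.285333, 4.783833
5. -76.774667, 179.435197
6. 84.261167, 75.588333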